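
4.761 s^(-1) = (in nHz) 4.761e+09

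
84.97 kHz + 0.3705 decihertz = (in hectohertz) 849.7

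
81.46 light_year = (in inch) 3.034e+19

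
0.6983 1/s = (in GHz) 6.983e-10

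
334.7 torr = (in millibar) 446.2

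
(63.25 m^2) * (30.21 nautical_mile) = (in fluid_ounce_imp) 1.245e+11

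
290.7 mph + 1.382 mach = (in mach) 1.764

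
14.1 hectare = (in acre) 34.84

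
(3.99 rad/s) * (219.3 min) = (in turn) 8356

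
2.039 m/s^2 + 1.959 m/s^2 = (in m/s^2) 3.998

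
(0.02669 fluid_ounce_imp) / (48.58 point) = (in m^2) 4.425e-05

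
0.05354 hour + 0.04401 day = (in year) 0.0001267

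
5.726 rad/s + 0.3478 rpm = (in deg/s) 330.2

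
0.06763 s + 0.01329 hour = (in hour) 0.01331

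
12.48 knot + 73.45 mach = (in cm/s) 2.502e+06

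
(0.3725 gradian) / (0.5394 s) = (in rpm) 0.1036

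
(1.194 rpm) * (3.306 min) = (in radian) 24.8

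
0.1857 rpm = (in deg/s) 1.114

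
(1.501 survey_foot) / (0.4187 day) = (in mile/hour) 2.829e-05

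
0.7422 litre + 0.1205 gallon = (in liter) 1.198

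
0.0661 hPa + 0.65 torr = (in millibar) 0.9327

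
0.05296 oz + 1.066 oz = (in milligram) 3.172e+04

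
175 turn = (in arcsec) 2.268e+08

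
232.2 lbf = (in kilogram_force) 105.3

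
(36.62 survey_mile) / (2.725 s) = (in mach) 63.52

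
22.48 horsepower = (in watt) 1.676e+04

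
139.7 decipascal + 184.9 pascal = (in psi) 0.02884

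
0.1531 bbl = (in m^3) 0.02434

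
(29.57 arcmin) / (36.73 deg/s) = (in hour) 3.727e-06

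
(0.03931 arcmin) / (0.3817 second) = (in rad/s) 2.996e-05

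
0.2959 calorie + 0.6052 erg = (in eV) 7.727e+18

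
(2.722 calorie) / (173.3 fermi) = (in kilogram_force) 6.701e+12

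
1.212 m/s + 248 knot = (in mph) 288.1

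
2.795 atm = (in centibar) 283.2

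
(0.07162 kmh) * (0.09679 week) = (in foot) 3821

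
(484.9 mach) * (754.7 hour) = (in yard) 4.906e+11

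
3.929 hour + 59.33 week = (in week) 59.35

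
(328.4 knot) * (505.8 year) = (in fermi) 2.695e+27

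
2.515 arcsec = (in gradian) 0.0007762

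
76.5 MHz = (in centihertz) 7.65e+09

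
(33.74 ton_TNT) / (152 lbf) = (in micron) 2.088e+14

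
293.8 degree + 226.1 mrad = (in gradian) 340.8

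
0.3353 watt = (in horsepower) 0.0004496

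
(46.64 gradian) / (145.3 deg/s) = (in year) 9.161e-09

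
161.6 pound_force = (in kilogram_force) 73.3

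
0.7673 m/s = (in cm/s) 76.73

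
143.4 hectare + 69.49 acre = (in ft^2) 1.846e+07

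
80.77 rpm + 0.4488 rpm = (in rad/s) 8.505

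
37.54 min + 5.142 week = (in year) 0.09869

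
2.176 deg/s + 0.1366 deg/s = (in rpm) 0.3854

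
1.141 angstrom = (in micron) 0.0001141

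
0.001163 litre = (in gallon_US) 0.0003072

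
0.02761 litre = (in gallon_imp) 0.006073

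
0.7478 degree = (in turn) 0.002077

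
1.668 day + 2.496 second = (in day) 1.668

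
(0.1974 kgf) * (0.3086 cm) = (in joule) 0.005974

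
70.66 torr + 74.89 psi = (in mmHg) 3944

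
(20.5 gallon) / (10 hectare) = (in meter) 7.76e-07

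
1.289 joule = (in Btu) 0.001222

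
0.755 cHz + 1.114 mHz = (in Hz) 0.008664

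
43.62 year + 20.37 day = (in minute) 2.296e+07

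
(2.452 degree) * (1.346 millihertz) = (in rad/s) 5.76e-05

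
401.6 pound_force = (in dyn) 1.786e+08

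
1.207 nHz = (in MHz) 1.207e-15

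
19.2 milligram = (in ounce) 0.0006773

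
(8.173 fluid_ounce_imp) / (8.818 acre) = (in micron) 0.006507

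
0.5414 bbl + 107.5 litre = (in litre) 193.6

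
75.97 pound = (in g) 3.446e+04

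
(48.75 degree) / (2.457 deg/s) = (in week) 3.281e-05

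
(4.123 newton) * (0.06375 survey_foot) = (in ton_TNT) 1.915e-11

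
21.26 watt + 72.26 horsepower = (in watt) 5.391e+04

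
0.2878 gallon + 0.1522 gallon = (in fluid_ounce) 56.32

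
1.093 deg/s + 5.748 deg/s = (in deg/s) 6.841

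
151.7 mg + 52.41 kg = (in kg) 52.41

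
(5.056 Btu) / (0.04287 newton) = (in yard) 1.361e+05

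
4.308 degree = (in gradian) 4.787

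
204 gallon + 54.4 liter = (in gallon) 218.4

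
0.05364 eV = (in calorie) 2.054e-21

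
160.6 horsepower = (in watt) 1.198e+05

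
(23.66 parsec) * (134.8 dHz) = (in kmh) 3.543e+19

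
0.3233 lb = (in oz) 5.173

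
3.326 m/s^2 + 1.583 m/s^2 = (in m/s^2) 4.909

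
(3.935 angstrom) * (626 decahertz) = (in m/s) 2.463e-06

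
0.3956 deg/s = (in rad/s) 0.006905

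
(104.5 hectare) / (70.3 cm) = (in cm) 1.486e+08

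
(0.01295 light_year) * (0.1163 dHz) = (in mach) 4.185e+09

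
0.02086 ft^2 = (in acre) 4.789e-07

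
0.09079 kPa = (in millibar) 0.9079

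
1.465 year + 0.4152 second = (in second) 4.62e+07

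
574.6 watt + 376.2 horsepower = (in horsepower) 377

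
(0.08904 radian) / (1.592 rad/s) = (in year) 1.774e-09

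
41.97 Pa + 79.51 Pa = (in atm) 0.001199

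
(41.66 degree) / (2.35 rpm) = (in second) 2.955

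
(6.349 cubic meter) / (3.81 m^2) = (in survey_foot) 5.467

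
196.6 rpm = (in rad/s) 20.59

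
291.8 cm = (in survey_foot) 9.573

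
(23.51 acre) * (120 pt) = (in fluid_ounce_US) 1.362e+08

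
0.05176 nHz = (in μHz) 5.176e-05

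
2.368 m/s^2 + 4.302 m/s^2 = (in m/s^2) 6.67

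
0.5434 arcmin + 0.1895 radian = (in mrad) 189.7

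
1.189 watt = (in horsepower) 0.001594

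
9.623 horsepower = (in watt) 7176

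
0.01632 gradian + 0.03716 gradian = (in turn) 0.0001337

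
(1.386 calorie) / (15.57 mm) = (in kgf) 37.98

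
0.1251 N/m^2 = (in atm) 1.235e-06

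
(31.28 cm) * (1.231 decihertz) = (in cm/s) 3.851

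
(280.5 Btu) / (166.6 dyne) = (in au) 0.001187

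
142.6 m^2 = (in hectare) 0.01426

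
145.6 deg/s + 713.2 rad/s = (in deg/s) 4.101e+04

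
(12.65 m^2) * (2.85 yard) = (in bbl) 207.4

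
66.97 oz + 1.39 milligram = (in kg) 1.899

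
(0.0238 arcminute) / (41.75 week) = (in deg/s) 1.571e-11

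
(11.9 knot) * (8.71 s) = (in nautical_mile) 0.02879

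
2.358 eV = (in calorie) 9.029e-20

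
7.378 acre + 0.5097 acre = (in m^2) 3.192e+04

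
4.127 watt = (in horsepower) 0.005534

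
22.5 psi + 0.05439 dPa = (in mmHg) 1164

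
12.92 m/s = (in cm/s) 1292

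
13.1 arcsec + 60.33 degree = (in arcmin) 3620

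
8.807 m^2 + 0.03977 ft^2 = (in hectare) 0.0008811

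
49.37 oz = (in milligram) 1.4e+06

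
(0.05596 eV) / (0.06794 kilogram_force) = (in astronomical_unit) 8.995e-32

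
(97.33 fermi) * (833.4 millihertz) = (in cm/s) 8.111e-12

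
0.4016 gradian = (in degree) 0.3614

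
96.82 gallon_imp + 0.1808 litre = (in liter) 440.3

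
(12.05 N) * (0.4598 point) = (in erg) 1.955e+04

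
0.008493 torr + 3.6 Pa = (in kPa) 0.004732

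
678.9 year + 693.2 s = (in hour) 5.947e+06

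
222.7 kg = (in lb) 491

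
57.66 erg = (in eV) 3.599e+13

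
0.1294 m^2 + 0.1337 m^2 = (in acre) 6.501e-05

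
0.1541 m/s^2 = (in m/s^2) 0.1541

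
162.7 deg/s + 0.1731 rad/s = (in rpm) 28.77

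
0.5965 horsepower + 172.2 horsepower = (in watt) 1.289e+05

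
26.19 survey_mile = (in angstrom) 4.215e+14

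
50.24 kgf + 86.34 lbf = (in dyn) 8.767e+07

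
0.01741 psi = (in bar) 0.0012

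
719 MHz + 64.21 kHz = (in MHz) 719.1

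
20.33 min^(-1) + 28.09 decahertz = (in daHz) 28.12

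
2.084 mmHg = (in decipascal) 2778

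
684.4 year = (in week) 3.569e+04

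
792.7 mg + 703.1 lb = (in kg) 318.9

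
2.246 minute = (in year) 4.273e-06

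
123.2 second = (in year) 3.907e-06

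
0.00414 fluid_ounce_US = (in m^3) 1.224e-07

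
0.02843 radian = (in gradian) 1.81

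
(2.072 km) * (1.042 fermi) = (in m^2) 2.159e-12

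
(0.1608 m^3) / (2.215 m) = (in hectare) 7.26e-06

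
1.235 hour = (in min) 74.1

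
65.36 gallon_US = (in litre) 247.4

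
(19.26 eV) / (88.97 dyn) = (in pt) 9.832e-12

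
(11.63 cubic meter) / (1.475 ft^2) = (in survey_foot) 278.4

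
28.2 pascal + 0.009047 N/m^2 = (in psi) 0.004091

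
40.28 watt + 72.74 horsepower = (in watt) 5.428e+04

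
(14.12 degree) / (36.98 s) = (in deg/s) 0.3818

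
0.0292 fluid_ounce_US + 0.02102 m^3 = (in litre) 21.02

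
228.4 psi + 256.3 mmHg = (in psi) 233.4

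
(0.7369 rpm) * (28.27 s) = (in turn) 0.3472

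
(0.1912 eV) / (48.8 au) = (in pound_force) 9.433e-34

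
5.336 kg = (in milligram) 5.336e+06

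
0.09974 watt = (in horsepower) 0.0001338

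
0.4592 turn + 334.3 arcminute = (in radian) 2.982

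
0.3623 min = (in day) 0.0002516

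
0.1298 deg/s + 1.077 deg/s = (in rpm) 0.2011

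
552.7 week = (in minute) 5.571e+06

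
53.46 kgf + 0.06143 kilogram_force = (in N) 524.9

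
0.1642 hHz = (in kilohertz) 0.01642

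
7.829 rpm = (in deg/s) 46.97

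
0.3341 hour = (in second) 1203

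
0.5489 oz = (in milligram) 1.556e+04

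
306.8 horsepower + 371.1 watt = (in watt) 2.292e+05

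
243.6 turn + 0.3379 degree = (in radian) 1531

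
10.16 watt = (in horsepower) 0.01362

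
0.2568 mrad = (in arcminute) 0.8828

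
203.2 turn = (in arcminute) 4.389e+06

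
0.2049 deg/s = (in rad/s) 0.003576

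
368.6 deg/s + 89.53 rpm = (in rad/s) 15.81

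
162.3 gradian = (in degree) 146.1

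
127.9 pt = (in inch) 1.776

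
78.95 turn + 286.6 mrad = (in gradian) 3.16e+04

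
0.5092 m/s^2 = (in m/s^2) 0.5092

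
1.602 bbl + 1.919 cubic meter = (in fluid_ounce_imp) 7.65e+04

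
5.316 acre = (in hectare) 2.151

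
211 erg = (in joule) 2.11e-05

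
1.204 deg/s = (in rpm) 0.2007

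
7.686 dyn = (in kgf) 7.838e-06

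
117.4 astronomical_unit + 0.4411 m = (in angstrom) 1.756e+23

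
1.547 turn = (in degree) 556.9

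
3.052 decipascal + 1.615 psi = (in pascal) 1.114e+04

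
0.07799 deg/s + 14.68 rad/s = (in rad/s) 14.68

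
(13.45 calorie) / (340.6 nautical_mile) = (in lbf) 2.006e-05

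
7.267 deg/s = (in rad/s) 0.1268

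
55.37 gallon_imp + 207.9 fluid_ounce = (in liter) 257.9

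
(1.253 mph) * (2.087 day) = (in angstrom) 1.01e+15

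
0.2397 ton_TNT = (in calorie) 2.397e+08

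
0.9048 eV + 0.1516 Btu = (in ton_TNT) 3.823e-08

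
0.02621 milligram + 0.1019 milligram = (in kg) 1.281e-07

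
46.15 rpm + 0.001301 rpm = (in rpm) 46.15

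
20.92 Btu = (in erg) 2.207e+11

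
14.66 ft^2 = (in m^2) 1.362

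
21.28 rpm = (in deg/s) 127.7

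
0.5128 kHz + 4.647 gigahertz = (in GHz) 4.647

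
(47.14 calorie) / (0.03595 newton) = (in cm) 5.486e+05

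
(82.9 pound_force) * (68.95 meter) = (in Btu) 24.1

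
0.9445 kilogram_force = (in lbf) 2.082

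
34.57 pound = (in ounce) 553.1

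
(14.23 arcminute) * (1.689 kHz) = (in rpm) 66.76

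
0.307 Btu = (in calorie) 77.41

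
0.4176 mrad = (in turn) 6.646e-05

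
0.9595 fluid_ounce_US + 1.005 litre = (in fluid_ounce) 34.94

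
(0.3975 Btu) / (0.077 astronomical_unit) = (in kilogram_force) 3.713e-09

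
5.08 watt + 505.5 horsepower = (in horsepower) 505.5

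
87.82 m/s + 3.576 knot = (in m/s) 89.66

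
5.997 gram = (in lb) 0.01322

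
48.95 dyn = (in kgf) 4.992e-05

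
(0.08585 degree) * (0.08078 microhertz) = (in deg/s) 6.935e-09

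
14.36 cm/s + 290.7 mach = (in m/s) 9.898e+04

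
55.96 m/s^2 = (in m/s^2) 55.96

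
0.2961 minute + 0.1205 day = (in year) 0.0003307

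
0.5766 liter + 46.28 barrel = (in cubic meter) 7.359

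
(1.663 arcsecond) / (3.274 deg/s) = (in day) 1.633e-09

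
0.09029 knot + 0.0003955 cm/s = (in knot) 0.0903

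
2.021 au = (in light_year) 3.196e-05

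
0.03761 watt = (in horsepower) 5.044e-05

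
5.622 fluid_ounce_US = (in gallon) 0.04392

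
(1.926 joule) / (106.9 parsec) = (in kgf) 5.954e-20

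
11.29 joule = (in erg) 1.129e+08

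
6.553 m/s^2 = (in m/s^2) 6.553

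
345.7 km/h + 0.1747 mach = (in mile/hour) 347.9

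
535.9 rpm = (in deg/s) 3215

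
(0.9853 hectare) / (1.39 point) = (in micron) 2.009e+13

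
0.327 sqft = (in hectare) 3.038e-06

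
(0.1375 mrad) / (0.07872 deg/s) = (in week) 1.655e-07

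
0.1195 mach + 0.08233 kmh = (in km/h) 146.6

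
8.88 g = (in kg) 0.00888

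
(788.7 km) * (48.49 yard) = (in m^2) 3.497e+07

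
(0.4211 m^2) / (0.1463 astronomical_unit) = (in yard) 2.104e-11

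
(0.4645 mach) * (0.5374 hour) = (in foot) 1.004e+06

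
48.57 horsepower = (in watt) 3.622e+04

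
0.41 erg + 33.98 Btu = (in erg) 3.585e+11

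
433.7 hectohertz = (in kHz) 43.37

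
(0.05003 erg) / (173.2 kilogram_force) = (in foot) 9.664e-12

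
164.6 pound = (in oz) 2634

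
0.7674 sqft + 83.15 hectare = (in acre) 205.5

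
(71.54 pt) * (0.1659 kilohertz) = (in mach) 0.0123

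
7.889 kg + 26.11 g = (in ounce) 279.2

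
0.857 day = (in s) 7.404e+04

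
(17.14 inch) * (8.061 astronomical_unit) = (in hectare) 5.25e+07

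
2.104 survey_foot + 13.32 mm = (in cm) 65.46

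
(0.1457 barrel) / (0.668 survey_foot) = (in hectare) 1.138e-05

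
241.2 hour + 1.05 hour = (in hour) 242.2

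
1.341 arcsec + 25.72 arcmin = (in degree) 0.429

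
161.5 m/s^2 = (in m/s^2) 161.5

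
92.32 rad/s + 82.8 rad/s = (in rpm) 1672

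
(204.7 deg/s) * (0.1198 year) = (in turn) 2.148e+06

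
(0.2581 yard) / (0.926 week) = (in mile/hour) 9.427e-07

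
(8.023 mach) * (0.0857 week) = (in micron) 1.416e+14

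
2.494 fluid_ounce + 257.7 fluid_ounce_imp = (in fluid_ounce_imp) 260.3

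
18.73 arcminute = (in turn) 0.0008671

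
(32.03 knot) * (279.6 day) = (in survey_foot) 1.306e+09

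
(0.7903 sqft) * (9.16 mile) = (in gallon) 2.859e+05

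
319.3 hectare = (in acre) 789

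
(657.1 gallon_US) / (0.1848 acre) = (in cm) 0.3326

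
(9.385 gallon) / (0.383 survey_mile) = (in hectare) 5.764e-09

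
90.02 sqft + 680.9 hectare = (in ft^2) 7.329e+07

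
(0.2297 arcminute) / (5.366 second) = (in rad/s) 1.245e-05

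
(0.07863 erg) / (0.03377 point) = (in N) 0.00066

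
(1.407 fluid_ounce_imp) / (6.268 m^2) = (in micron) 6.378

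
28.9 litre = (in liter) 28.9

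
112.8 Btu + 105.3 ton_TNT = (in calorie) 1.053e+11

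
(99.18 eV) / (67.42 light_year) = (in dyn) 2.491e-30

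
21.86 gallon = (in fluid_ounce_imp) 2912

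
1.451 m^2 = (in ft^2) 15.62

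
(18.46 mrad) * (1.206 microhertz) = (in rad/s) 2.226e-08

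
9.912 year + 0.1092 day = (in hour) 8.683e+04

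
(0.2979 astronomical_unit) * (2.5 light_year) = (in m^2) 1.054e+27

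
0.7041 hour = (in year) 8.038e-05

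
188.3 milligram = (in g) 0.1883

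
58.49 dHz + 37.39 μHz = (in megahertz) 5.849e-06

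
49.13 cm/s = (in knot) 0.955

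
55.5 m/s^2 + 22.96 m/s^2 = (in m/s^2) 78.46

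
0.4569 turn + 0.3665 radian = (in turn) 0.5152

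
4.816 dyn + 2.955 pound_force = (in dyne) 1.314e+06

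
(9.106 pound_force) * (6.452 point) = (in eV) 5.754e+17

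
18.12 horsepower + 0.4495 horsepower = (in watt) 1.385e+04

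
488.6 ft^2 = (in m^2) 45.39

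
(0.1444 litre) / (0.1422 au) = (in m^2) 6.788e-15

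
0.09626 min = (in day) 6.685e-05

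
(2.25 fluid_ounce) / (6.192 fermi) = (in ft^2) 1.157e+11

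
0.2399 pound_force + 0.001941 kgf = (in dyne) 1.086e+05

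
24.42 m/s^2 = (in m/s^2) 24.42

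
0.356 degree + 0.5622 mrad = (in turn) 0.001078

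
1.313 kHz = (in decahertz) 131.3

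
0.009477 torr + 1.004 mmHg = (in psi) 0.0196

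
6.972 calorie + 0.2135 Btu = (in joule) 254.4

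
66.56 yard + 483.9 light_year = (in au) 3.06e+07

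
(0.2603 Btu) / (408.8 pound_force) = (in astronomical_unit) 1.01e-12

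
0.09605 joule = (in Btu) 9.104e-05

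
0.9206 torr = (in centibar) 0.1227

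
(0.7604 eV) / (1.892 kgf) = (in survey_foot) 2.154e-20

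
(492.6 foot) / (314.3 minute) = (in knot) 0.01548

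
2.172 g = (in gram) 2.172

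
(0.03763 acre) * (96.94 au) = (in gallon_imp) 4.858e+17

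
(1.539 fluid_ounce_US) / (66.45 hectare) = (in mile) 4.256e-14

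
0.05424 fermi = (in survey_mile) 3.37e-20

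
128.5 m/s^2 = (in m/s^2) 128.5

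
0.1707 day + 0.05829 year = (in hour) 514.7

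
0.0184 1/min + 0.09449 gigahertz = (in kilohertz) 9.449e+04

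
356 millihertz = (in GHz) 3.56e-10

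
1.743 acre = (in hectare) 0.7054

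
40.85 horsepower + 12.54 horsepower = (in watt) 3.981e+04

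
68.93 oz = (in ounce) 68.93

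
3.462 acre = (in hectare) 1.401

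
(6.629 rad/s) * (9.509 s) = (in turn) 10.03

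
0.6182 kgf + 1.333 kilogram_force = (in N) 19.13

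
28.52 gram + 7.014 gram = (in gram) 35.53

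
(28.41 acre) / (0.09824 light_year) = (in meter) 1.237e-10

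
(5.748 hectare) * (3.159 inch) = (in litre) 4.612e+06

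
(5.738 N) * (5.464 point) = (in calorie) 0.002644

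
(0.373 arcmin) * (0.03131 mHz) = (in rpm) 3.244e-08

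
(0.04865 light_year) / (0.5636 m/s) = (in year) 2.59e+07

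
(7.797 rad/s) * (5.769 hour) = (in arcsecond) 3.34e+10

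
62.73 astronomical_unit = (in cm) 9.384e+14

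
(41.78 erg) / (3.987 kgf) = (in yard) 1.169e-07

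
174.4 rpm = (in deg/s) 1046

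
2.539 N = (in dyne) 2.539e+05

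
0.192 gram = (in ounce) 0.006773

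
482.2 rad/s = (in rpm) 4605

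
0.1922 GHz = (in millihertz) 1.922e+11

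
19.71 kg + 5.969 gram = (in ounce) 695.5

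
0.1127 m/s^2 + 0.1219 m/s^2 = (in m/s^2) 0.2346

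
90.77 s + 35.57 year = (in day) 1.298e+04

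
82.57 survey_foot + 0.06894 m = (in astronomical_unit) 1.687e-10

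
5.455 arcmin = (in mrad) 1.587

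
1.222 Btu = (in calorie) 308.1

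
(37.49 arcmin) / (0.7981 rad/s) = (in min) 0.0002277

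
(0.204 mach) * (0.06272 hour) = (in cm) 1.568e+06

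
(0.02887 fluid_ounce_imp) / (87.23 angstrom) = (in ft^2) 1012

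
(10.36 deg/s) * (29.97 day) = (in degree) 2.683e+07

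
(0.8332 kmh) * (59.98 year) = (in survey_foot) 1.436e+09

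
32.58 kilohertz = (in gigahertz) 3.258e-05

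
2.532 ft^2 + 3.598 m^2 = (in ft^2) 41.26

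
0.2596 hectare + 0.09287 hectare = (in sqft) 3.794e+04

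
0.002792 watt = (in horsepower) 3.744e-06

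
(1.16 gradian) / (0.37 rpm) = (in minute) 0.007838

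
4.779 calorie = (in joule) 20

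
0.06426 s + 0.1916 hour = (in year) 2.187e-05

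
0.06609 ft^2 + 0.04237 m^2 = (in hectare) 4.851e-06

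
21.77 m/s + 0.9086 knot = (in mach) 0.06531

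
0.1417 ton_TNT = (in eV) 3.7e+27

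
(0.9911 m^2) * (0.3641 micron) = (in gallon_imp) 7.938e-05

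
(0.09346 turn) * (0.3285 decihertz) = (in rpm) 0.1842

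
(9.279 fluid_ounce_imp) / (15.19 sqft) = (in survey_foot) 0.0006129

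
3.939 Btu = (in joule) 4156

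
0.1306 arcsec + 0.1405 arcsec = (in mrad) 0.001314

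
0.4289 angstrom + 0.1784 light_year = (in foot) 5.537e+15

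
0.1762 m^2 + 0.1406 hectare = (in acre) 0.3475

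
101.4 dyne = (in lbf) 0.000228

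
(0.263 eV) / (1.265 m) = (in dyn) 3.331e-15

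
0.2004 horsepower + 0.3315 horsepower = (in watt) 396.6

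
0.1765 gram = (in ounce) 0.006226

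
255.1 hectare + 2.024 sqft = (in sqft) 2.746e+07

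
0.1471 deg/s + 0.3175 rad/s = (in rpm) 3.056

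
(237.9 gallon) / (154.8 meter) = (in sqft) 0.06262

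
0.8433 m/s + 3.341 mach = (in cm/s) 1.138e+05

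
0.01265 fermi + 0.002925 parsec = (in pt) 2.558e+17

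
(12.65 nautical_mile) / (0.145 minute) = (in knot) 5234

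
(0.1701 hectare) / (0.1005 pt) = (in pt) 1.36e+11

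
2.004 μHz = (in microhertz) 2.004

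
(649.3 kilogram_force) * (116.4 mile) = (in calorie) 2.851e+08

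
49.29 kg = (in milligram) 4.929e+07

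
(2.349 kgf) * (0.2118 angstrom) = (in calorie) 1.166e-10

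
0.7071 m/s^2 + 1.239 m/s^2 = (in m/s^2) 1.946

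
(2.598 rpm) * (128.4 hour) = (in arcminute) 4.323e+08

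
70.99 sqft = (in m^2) 6.595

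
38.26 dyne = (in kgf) 3.901e-05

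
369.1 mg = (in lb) 0.0008137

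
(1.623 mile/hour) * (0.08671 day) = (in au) 3.633e-08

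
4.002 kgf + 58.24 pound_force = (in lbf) 67.06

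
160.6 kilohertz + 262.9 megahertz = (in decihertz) 2.631e+09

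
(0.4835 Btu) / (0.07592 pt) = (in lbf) 4.282e+06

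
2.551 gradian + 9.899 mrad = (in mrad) 49.97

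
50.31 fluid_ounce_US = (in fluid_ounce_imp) 52.36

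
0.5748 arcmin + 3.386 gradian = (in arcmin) 183.4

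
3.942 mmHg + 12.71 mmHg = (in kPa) 2.22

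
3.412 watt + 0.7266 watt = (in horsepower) 0.00555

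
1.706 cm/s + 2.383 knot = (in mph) 2.78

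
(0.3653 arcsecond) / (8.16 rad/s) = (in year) 6.882e-15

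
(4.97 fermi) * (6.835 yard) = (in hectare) 3.106e-18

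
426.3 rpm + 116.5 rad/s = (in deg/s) 9233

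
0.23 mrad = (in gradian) 0.01464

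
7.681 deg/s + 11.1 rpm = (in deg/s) 74.28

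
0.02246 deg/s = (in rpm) 0.003743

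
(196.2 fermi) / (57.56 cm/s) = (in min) 5.681e-15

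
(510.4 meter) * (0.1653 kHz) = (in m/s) 8.437e+04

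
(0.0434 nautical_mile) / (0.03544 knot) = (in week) 0.007289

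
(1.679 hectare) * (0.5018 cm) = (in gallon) 2.226e+04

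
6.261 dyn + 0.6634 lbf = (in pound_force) 0.6634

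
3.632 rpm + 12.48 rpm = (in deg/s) 96.67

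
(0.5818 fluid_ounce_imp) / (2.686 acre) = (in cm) 1.521e-07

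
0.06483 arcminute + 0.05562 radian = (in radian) 0.05564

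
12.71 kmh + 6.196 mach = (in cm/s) 2.113e+05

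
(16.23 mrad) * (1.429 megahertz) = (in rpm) 2.215e+05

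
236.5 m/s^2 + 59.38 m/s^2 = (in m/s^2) 295.9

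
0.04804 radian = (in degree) 2.752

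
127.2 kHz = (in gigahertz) 0.0001272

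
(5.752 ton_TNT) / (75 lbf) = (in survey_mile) 4.482e+04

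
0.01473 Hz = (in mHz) 14.73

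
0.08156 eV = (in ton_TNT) 3.123e-30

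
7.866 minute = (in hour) 0.1311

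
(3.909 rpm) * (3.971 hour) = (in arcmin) 2.012e+07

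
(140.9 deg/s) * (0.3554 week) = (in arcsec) 1.09e+11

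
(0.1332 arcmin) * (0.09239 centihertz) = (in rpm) 3.418e-07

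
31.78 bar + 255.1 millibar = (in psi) 464.6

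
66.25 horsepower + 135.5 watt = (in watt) 4.954e+04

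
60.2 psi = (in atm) 4.096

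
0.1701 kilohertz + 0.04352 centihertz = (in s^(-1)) 170.1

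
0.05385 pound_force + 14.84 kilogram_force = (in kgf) 14.86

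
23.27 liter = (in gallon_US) 6.147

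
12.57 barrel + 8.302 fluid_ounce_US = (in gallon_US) 528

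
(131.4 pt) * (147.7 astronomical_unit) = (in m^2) 1.024e+12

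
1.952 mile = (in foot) 1.031e+04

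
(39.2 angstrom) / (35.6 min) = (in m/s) 1.835e-12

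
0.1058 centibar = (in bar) 0.001058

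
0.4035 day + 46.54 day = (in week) 6.706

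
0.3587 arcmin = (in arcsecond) 21.52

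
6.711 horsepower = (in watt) 5004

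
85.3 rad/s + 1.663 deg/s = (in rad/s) 85.33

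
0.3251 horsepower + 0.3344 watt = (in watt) 242.8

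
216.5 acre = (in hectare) 87.61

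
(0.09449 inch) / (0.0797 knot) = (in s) 0.05854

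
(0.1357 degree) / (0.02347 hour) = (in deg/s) 0.001606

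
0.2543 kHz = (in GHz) 2.543e-07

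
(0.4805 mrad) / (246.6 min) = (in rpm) 3.101e-07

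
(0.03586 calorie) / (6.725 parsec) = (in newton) 7.23e-19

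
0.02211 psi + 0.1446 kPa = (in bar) 0.00297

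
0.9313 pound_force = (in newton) 4.143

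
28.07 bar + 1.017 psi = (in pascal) 2.814e+06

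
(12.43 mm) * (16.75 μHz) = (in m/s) 2.082e-07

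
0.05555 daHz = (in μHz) 5.555e+05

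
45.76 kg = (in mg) 4.576e+07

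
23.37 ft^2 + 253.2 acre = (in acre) 253.2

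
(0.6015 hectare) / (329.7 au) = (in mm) 1.22e-07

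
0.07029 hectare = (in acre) 0.1737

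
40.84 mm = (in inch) 1.608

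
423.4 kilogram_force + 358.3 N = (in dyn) 4.51e+08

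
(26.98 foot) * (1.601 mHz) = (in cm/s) 1.317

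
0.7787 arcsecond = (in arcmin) 0.01298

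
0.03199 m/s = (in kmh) 0.1152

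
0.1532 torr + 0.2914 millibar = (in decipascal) 495.6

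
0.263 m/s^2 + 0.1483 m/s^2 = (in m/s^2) 0.4113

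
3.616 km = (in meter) 3616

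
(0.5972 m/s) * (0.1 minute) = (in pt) 1.016e+04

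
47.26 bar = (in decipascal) 4.726e+07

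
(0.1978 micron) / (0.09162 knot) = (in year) 1.331e-13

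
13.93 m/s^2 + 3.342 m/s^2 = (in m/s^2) 17.27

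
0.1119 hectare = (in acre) 0.2765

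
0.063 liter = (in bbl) 0.0003963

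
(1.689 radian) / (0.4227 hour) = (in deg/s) 0.06359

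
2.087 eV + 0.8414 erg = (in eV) 5.252e+11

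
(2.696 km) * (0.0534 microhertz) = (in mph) 0.000322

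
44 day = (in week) 6.286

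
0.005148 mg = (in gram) 5.148e-06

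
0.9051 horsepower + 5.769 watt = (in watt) 680.7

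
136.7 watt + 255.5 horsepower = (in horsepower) 255.7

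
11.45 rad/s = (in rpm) 109.3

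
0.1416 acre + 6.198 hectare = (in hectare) 6.255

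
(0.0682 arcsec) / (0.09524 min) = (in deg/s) 3.315e-06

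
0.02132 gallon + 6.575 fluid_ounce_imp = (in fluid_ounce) 9.046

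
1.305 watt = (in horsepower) 0.00175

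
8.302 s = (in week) 1.373e-05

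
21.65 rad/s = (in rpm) 206.7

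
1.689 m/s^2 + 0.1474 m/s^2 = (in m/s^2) 1.836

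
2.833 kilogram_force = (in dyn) 2.778e+06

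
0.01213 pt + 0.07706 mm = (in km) 8.134e-08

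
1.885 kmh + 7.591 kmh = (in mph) 5.888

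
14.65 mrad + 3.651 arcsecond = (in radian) 0.01467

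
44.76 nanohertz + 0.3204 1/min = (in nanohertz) 5.34e+06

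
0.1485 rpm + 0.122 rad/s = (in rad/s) 0.1376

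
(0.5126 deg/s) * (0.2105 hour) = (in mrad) 6780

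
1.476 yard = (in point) 3826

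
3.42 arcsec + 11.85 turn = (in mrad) 7.446e+04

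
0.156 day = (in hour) 3.744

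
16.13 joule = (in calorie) 3.855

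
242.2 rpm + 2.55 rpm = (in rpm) 244.7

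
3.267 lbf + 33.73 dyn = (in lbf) 3.267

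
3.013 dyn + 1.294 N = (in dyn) 1.294e+05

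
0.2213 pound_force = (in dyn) 9.844e+04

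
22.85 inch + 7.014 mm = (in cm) 58.74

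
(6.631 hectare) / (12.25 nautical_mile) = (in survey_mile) 0.001816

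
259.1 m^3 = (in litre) 2.591e+05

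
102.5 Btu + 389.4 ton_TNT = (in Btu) 1.544e+09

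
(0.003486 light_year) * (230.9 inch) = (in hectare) 1.934e+10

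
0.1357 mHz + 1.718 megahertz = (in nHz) 1.718e+15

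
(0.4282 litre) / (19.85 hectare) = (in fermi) 2.157e+06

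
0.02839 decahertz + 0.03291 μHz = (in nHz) 2.839e+08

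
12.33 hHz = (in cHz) 1.233e+05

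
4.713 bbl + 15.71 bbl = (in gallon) 857.8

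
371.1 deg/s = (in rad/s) 6.477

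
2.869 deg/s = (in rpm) 0.4782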